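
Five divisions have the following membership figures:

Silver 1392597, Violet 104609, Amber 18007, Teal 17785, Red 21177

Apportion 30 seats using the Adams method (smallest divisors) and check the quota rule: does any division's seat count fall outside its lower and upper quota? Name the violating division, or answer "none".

Silver

Standard quotas: Silver 26.881, Violet 2.019, Amber 0.348, Teal 0.343, Red 0.409.
Adams allocation: Silver 25, Violet 2, Amber 1, Teal 1, Red 1.
Silver has quota 26.881 (lower 26, upper 27) but receives 25 — outside the quota interval.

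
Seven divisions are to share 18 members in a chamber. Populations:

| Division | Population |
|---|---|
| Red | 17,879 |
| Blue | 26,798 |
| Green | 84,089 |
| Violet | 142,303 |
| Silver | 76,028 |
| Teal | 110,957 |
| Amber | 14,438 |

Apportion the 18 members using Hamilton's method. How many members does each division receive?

Red: 1, Blue: 1, Green: 3, Violet: 5, Silver: 3, Teal: 4, Amber: 1

Total 472492; standard divisor 472492/18 ≈ 26249.556.
Standard quotas: Red 0.6811, Blue 1.0209, Green 3.2034, Violet 5.4212, Silver 2.8964, Teal 4.2270, Amber 0.5500.
Lower quotas: Red 0, Blue 1, Green 3, Violet 5, Silver 2, Teal 4, Amber 0 (sum 15, leaving 3 seats).
Remainders in descending order: Silver 0.8964, Red 0.6811, Amber 0.5500, Violet 0.4212, Teal 0.2270, Green 0.2034, Blue 0.0209.
Largest remainders: Silver, Red, Amber receive the extra seats.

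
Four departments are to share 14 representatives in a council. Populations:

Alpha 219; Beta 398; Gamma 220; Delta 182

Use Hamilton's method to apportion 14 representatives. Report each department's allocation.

Alpha 3, Beta 5, Gamma 3, Delta 3

Total 1019; standard divisor 1019/14 ≈ 72.786.
Standard quotas: Alpha 3.009, Beta 5.468, Gamma 3.023, Delta 2.500.
Lower quotas: Alpha 3, Beta 5, Gamma 3, Delta 2 (sum 13, leaving 1 seat).
Remainders in descending order: Delta 0.500, Beta 0.468, Gamma 0.023, Alpha 0.009.
The surplus seat goes to Delta.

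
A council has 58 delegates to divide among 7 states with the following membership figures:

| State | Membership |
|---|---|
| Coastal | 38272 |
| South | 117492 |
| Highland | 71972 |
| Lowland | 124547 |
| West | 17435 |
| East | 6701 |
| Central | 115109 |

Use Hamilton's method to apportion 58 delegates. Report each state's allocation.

The standard divisor is 491528/58 ≈ 8474.621.
Standard quotas: Coastal 4.5161, South 13.8640, Highland 8.4927, Lowland 14.6965, West 2.0573, East 0.7907, Central 13.5828.
Lower quotas: Coastal 4, South 13, Highland 8, Lowland 14, West 2, East 0, Central 13 (sum 54, leaving 4 seats).
Remainders in descending order: South 0.8640, East 0.7907, Lowland 0.6965, Central 0.5828, Coastal 0.5161, Highland 0.4927, West 0.0573.
The surplus seats go to South, East, Lowland, Central.

Coastal: 4, South: 14, Highland: 8, Lowland: 15, West: 2, East: 1, Central: 14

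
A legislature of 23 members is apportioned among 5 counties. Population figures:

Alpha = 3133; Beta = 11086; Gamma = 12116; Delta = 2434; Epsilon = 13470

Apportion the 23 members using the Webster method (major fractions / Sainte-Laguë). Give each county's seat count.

Standard divisor 42239/23 ≈ 1836.478; standard quotas: Alpha 1.706, Beta 6.037, Gamma 6.597, Delta 1.325, Epsilon 7.335.
Rounding to the nearest integer gives Alpha 2, Beta 6, Gamma 7, Delta 1, Epsilon 7 — total 23, matching the house size, so no adjustment is needed.

Alpha=2; Beta=6; Gamma=7; Delta=1; Epsilon=7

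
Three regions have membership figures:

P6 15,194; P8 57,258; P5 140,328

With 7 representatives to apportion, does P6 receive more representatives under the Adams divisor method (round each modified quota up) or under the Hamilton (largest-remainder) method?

Adams

Adams: P6 1, P8 2, P5 4.
Hamilton: P6 0, P8 2, P5 5.
P6 gets 1 under Adams and 0 under Hamilton.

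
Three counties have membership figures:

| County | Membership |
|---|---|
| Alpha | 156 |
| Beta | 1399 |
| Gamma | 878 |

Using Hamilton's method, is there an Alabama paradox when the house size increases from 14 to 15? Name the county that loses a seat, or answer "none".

At 14 seats: Alpha 1, Beta 8, Gamma 5.
At 15 seats: Alpha 1, Beta 9, Gamma 5.
No county's allocation decreased.

none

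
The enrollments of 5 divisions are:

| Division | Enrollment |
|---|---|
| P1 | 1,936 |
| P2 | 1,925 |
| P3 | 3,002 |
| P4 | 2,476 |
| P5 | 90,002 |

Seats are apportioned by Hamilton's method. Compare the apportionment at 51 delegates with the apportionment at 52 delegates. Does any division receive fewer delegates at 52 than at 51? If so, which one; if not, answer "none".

At 51 seats: P1 1, P2 1, P3 2, P4 1, P5 46.
At 52 seats: P1 1, P2 1, P3 2, P4 1, P5 47.
No division's allocation decreased.

none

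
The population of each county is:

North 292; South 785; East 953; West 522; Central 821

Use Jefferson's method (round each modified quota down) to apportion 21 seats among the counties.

North 2; South 5; East 6; West 3; Central 5

Standard divisor 3373/21 ≈ 160.619; standard quotas: North 1.818, South 4.887, East 5.933, West 3.250, Central 5.111.
Rounding down gives 1, 4, 5, 3, 5 = 18 seats, so the divisor must be adjusted.
With modified divisor 140: modified quotas North 2.086, South 5.607, East 6.807, West 3.729, Central 5.864.
Rounding down: North 2, South 5, East 6, West 3, Central 5 (total 21).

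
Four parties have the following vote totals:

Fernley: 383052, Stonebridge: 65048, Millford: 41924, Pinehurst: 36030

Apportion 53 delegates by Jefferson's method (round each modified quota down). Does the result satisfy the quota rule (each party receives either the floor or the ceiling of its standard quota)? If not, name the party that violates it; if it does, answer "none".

Fernley

Standard quotas: Fernley 38.593, Stonebridge 6.554, Millford 4.224, Pinehurst 3.630.
Jefferson allocation: Fernley 40, Stonebridge 6, Millford 4, Pinehurst 3.
Fernley has quota 38.593 (lower 38, upper 39) but receives 40 — outside the quota interval.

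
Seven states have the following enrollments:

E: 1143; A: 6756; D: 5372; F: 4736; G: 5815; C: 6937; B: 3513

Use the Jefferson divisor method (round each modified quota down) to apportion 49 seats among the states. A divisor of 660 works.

With modified divisor 660: modified quotas E 1.732, A 10.236, D 8.139, F 7.176, G 8.811, C 10.511, B 5.323.
Rounding down: E 1, A 10, D 8, F 7, G 8, C 10, B 5 (total 49).

E 1, A 10, D 8, F 7, G 8, C 10, B 5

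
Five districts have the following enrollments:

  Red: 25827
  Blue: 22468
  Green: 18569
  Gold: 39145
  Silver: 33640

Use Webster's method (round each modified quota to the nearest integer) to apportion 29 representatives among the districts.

Red 5; Blue 5; Green 4; Gold 8; Silver 7

Standard divisor 139649/29 ≈ 4815.483; standard quotas: Red 5.363, Blue 4.666, Green 3.856, Gold 8.129, Silver 6.986.
Rounding to the nearest integer gives Red 5, Blue 5, Green 4, Gold 8, Silver 7 — total 29, matching the house size, so no adjustment is needed.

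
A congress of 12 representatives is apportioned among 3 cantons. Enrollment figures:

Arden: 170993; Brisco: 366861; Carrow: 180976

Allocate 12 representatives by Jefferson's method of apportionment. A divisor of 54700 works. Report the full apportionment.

Arden=3, Brisco=6, Carrow=3

With modified divisor 54700: modified quotas Arden 3.126, Brisco 6.707, Carrow 3.309.
Rounding down: Arden 3, Brisco 6, Carrow 3 (total 12).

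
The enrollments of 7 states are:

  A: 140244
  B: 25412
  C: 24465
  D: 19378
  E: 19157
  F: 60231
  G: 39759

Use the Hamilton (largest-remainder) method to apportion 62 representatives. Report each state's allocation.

Standard divisor: 328646 ÷ 62 ≈ 5300.742.
Standard quotas: A 26.4574, B 4.7940, C 4.6154, D 3.6557, E 3.6140, F 11.3627, G 7.5006.
Lower quotas: A 26, B 4, C 4, D 3, E 3, F 11, G 7 (sum 58, leaving 4 seats).
Remainders in descending order: B 0.7940, D 0.6557, C 0.6154, E 0.6140, G 0.5006, A 0.4574, F 0.3627.
Largest remainders: B, D, C, E receive the extra seats.

A 26, B 5, C 5, D 4, E 4, F 11, G 7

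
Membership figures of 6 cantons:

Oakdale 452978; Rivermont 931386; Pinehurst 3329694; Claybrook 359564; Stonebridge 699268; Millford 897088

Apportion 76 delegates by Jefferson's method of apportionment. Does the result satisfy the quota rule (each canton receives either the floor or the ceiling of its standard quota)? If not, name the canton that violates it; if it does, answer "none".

Standard quotas: Oakdale 5.161, Rivermont 10.613, Pinehurst 37.940, Claybrook 4.097, Stonebridge 7.968, Millford 10.222.
Jefferson allocation: Oakdale 5, Rivermont 10, Pinehurst 39, Claybrook 4, Stonebridge 8, Millford 10.
Pinehurst has quota 37.940 (lower 37, upper 38) but receives 39 — outside the quota interval.

Pinehurst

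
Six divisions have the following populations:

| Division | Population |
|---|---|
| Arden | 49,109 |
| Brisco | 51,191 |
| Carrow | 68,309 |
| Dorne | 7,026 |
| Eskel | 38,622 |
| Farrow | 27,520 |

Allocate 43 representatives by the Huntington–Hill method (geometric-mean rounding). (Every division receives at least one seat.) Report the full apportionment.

Arden: 9; Brisco: 9; Carrow: 12; Dorne: 1; Eskel: 7; Farrow: 5

With divisor 5628: modified quotas Arden 8.726, Brisco 9.096, Carrow 12.137, Dorne 1.248, Eskel 6.862, Farrow 4.890.
Geometric-mean thresholds: Arden √(8·9)=8.485, Brisco √(9·10)=9.487, Carrow √(12·13)=12.490, Dorne √(1·2)=1.414, Eskel √(6·7)=6.481, Farrow √(4·5)=4.472.
Each quota rounded against its threshold gives Arden 9, Brisco 9, Carrow 12, Dorne 1, Eskel 7, Farrow 5 (total 43).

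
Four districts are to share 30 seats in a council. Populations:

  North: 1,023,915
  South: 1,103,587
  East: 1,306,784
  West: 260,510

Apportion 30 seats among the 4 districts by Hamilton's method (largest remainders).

Standard divisor: 3694796 ÷ 30 ≈ 123159.867.
Standard quotas: North 8.3137, South 8.9606, East 10.6105, West 2.1152.
Lower quotas: North 8, South 8, East 10, West 2 (sum 28, leaving 2 seats).
Remainders in descending order: South 0.9606, East 0.6105, North 0.3137, West 0.1152.
The surplus seats go to South, East.

North=8; South=9; East=11; West=2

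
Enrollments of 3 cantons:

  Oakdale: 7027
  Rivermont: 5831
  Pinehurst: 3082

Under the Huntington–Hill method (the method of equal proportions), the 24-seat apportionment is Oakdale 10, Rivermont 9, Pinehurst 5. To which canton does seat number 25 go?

Oakdale

Priority for the next seat is population ÷ (√(s·(s+1))).
Priorities: Oakdale 669.998, Rivermont 614.641, Pinehurst 562.694.
Highest priority: Oakdale.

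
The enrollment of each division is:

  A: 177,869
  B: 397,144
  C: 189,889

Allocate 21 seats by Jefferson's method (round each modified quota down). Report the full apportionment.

A 5, B 11, C 5

Standard divisor 764902/21 ≈ 36423.905; standard quotas: A 4.883, B 10.903, C 5.213.
Rounding down gives 4, 10, 5 = 19 seats, so the divisor must be adjusted.
With modified divisor 34300: modified quotas A 5.186, B 11.579, C 5.536.
Rounding down: A 5, B 11, C 5 (total 21).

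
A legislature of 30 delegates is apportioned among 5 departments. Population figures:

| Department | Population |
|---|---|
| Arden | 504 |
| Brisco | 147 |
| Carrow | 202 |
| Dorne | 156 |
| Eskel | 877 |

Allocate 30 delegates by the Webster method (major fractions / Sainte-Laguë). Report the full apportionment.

Standard divisor 1886/30 ≈ 62.867; standard quotas: Arden 8.017, Brisco 2.338, Carrow 3.213, Dorne 2.481, Eskel 13.950.
Rounding to the nearest integer gives 8, 2, 3, 2, 14 = 29 seats, so the divisor must be adjusted.
With modified divisor 61: modified quotas Arden 8.262, Brisco 2.410, Carrow 3.311, Dorne 2.557, Eskel 14.377.
Rounding to the nearest integer: Arden 8, Brisco 2, Carrow 3, Dorne 3, Eskel 14 (total 30).

Arden 8; Brisco 2; Carrow 3; Dorne 3; Eskel 14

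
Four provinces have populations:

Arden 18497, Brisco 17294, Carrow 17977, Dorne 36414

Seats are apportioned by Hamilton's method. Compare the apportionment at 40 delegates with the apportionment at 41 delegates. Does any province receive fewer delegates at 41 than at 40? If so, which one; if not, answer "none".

none

At 40 seats: Arden 8, Brisco 8, Carrow 8, Dorne 16.
At 41 seats: Arden 8, Brisco 8, Carrow 8, Dorne 17.
No province's allocation decreased.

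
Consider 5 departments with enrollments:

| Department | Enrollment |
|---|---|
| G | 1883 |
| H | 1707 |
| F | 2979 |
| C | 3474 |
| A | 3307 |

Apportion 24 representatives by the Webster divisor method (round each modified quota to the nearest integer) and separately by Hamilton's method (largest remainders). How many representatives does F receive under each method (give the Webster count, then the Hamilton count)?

Webster: G 3, H 3, F 6, C 6, A 6.
Hamilton: G 4, H 3, F 5, C 6, A 6.
F gets 6 under Webster and 5 under Hamilton.

6 and 5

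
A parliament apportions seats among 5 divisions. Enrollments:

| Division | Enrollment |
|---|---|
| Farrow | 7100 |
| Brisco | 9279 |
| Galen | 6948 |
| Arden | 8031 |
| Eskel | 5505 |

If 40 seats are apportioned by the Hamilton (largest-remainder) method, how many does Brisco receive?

Total 36863; standard divisor 36863/40 ≈ 921.575.
Standard quotas: Farrow 7.7042, Brisco 10.0686, Galen 7.5393, Arden 8.7144, Eskel 5.9735.
Lower quotas: Farrow 7, Brisco 10, Galen 7, Arden 8, Eskel 5 (sum 37, leaving 3 seats).
Remainders in descending order: Eskel 0.9735, Arden 0.7144, Farrow 0.7042, Galen 0.5393, Brisco 0.0686.
Largest remainders: Eskel, Arden, Farrow receive the extra seats.
Brisco receives 10.

10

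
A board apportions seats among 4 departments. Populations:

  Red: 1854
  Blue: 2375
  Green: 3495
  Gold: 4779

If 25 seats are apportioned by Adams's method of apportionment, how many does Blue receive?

Standard divisor 12503/25 ≈ 500.12; standard quotas: Red 3.707, Blue 4.749, Green 6.988, Gold 9.556.
Rounding up gives 4, 5, 7, 10 = 26 seats, so the divisor must be adjusted.
With modified divisor 560: modified quotas Red 3.311, Blue 4.241, Green 6.241, Gold 8.534.
Rounding up: Red 4, Blue 5, Green 7, Gold 9 (total 25).
Blue receives 5.

5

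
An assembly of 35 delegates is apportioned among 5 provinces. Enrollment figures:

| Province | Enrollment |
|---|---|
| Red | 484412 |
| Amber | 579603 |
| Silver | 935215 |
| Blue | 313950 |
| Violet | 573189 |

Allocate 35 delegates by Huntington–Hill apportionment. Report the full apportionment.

With divisor 84921: modified quotas Red 5.704, Amber 6.825, Silver 11.013, Blue 3.697, Violet 6.750.
Geometric-mean thresholds: Red √(5·6)=5.477, Amber √(6·7)=6.481, Silver √(11·12)=11.489, Blue √(3·4)=3.464, Violet √(6·7)=6.481.
Each quota rounded against its threshold gives Red 6, Amber 7, Silver 11, Blue 4, Violet 7 (total 35).

Red 6; Amber 7; Silver 11; Blue 4; Violet 7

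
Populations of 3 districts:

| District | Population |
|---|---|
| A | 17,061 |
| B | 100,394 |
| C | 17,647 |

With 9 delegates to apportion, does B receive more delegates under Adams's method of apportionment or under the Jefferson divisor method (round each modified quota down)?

Adams: A 1, B 6, C 2.
Jefferson: A 1, B 7, C 1.
B gets 6 under Adams and 7 under Jefferson.

Jefferson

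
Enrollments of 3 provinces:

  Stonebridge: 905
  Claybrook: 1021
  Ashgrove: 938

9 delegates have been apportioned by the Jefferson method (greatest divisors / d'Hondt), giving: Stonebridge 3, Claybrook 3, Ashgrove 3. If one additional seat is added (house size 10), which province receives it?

Claybrook

Priority for the next seat is population ÷ (current seats + 1).
Priorities: Stonebridge 226.250, Claybrook 255.250, Ashgrove 234.500.
Highest priority: Claybrook.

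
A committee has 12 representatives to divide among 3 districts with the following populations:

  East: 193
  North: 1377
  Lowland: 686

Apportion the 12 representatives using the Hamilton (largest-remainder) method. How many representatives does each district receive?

The standard divisor is 2256/12 = 188.
Standard quotas: East 1.027, North 7.324, Lowland 3.649.
Lower quotas: East 1, North 7, Lowland 3 (sum 11, leaving 1 seat).
Remainders in descending order: Lowland 0.649, North 0.324, East 0.027.
Largest remainder: Lowland receives the extra seat.

East 1, North 7, Lowland 4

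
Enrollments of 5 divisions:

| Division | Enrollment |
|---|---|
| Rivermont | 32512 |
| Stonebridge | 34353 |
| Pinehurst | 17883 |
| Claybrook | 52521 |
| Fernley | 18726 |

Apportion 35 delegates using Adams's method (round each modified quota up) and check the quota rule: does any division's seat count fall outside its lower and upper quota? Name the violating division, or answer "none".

Standard quotas: Rivermont 7.295, Stonebridge 7.708, Pinehurst 4.012, Claybrook 11.784, Fernley 4.201.
Adams allocation: Rivermont 7, Stonebridge 8, Pinehurst 4, Claybrook 12, Fernley 4.
Every allocation lies between the lower and upper quota.

none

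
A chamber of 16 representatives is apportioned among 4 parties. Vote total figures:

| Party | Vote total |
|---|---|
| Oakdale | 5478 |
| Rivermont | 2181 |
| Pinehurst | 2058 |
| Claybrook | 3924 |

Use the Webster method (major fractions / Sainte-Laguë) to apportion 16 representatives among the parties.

Standard divisor 13641/16 ≈ 852.562; standard quotas: Oakdale 6.425, Rivermont 2.558, Pinehurst 2.414, Claybrook 4.603.
Rounding to the nearest integer gives Oakdale 6, Rivermont 3, Pinehurst 2, Claybrook 5 — total 16, matching the house size, so no adjustment is needed.

Oakdale 6; Rivermont 3; Pinehurst 2; Claybrook 5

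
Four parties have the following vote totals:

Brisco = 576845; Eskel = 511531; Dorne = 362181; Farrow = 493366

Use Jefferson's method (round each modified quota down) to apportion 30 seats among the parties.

Brisco=9, Eskel=8, Dorne=5, Farrow=8

Standard divisor 1943923/30 ≈ 64797.433; standard quotas: Brisco 8.902, Eskel 7.894, Dorne 5.589, Farrow 7.614.
Rounding down gives 8, 7, 5, 7 = 27 seats, so the divisor must be adjusted.
With modified divisor 61000: modified quotas Brisco 9.456, Eskel 8.386, Dorne 5.937, Farrow 8.088.
Rounding down: Brisco 9, Eskel 8, Dorne 5, Farrow 8 (total 30).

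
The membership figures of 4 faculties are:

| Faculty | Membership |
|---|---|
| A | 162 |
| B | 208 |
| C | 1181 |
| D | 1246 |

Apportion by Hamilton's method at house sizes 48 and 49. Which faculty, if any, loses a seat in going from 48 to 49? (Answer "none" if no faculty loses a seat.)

B

At 48 seats: A 3, B 4, C 20, D 21.
At 49 seats: A 3, B 3, C 21, D 22.
B drops from 4 to 3.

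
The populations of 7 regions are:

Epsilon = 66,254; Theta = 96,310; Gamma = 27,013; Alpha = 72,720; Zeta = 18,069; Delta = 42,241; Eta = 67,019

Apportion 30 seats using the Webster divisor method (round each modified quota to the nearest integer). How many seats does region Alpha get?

Standard divisor 389626/30 ≈ 12987.533; standard quotas: Epsilon 5.101, Theta 7.416, Gamma 2.080, Alpha 5.599, Zeta 1.391, Delta 3.252, Eta 5.160.
Rounding to the nearest integer gives 5, 7, 2, 6, 1, 3, 5 = 29 seats, so the divisor must be adjusted.
With modified divisor 12500: modified quotas Epsilon 5.300, Theta 7.705, Gamma 2.161, Alpha 5.818, Zeta 1.446, Delta 3.379, Eta 5.362.
Rounding to the nearest integer: Epsilon 5, Theta 8, Gamma 2, Alpha 6, Zeta 1, Delta 3, Eta 5 (total 30).
Alpha receives 6.

6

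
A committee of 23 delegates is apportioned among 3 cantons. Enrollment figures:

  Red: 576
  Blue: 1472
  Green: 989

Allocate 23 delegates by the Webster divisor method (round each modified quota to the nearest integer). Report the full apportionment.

Standard divisor 3037/23 ≈ 132.043; standard quotas: Red 4.362, Blue 11.148, Green 7.490.
Rounding to the nearest integer gives 4, 11, 7 = 22 seats, so the divisor must be adjusted.
With modified divisor 130: modified quotas Red 4.431, Blue 11.323, Green 7.608.
Rounding to the nearest integer: Red 4, Blue 11, Green 8 (total 23).

Red=4; Blue=11; Green=8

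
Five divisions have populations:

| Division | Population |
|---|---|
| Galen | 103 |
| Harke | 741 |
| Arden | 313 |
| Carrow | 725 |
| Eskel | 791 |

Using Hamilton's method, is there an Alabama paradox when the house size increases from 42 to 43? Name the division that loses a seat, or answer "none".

At 42 seats: Galen 2, Harke 12, Arden 5, Carrow 11, Eskel 12.
At 43 seats: Galen 1, Harke 12, Arden 5, Carrow 12, Eskel 13.
Galen drops from 2 to 1.

Galen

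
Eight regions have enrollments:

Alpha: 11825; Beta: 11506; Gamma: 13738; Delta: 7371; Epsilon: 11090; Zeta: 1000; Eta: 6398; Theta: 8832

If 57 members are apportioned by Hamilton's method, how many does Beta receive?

9

Total 71760; standard divisor 71760/57 ≈ 1258.947.
Standard quotas: Alpha 9.3928, Beta 9.1394, Gamma 10.9123, Delta 5.8549, Epsilon 8.8089, Zeta 0.7943, Eta 5.0820, Theta 7.0154.
Lower quotas: Alpha 9, Beta 9, Gamma 10, Delta 5, Epsilon 8, Zeta 0, Eta 5, Theta 7 (sum 53, leaving 4 seats).
Remainders in descending order: Gamma 0.9123, Delta 0.8549, Epsilon 0.8089, Zeta 0.7943, Alpha 0.3928, Beta 0.1394, Eta 0.0820, Theta 0.0154.
The surplus seats go to Gamma, Delta, Epsilon, Zeta.
Beta receives 9.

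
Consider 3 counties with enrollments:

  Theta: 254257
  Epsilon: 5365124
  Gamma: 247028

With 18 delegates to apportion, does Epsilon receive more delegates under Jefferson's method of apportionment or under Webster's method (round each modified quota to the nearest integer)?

Jefferson

Jefferson: Theta 0, Epsilon 18, Gamma 0.
Webster: Theta 1, Epsilon 16, Gamma 1.
Epsilon gets 18 under Jefferson and 16 under Webster.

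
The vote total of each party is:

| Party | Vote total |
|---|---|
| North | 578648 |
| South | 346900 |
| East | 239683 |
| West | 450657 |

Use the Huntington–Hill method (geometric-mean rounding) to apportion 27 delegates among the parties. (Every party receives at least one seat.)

North 10; South 6; East 4; West 7

With divisor 60608: modified quotas North 9.547, South 5.724, East 3.955, West 7.436.
Geometric-mean thresholds: North √(9·10)=9.487, South √(5·6)=5.477, East √(3·4)=3.464, West √(7·8)=7.483.
Each quota rounded against its threshold gives North 10, South 6, East 4, West 7 (total 27).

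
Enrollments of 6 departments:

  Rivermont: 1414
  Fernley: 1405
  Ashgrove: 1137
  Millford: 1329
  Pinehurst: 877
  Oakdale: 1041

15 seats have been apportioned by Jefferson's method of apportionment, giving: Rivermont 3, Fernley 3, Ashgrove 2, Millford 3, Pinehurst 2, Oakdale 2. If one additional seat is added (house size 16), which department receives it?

Ashgrove

Priority for the next seat is population ÷ (current seats + 1).
Priorities: Rivermont 353.500, Fernley 351.250, Ashgrove 379.000, Millford 332.250, Pinehurst 292.333, Oakdale 347.000.
Highest priority: Ashgrove.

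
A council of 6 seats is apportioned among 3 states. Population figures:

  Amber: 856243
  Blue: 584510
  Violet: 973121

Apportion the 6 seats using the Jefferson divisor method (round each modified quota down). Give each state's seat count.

Standard divisor 2413874/6 ≈ 402312.333; standard quotas: Amber 2.128, Blue 1.453, Violet 2.419.
Rounding down gives 2, 1, 2 = 5 seats, so the divisor must be adjusted.
With modified divisor 308300: modified quotas Amber 2.777, Blue 1.896, Violet 3.156.
Rounding down: Amber 2, Blue 1, Violet 3 (total 6).

Amber 2; Blue 1; Violet 3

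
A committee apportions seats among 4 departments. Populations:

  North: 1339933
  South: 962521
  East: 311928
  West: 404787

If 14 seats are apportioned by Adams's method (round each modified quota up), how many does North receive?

Standard divisor 3019169/14 ≈ 215654.929; standard quotas: North 6.213, South 4.463, East 1.446, West 1.877.
Rounding up gives 7, 5, 2, 2 = 16 seats, so the divisor must be adjusted.
With modified divisor 254300: modified quotas North 5.269, South 3.785, East 1.227, West 1.592.
Rounding up: North 6, South 4, East 2, West 2 (total 14).
North receives 6.

6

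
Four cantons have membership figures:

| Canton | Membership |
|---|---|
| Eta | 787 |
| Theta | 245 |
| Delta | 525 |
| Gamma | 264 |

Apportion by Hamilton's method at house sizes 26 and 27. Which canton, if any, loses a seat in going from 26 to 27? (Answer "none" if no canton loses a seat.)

At 26 seats: Eta 11, Theta 4, Delta 7, Gamma 4.
At 27 seats: Eta 12, Theta 3, Delta 8, Gamma 4.
Theta drops from 4 to 3.

Theta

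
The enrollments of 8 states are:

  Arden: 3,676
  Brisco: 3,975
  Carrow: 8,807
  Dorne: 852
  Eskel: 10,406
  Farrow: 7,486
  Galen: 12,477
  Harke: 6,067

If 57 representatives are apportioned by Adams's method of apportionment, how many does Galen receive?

13

Standard divisor 53746/57 ≈ 942.912; standard quotas: Arden 3.899, Brisco 4.216, Carrow 9.340, Dorne 0.904, Eskel 11.036, Farrow 7.939, Galen 13.232, Harke 6.434.
Rounding up gives 4, 5, 10, 1, 12, 8, 14, 7 = 61 seats, so the divisor must be adjusted.
With modified divisor 1000: modified quotas Arden 3.676, Brisco 3.975, Carrow 8.807, Dorne 0.852, Eskel 10.406, Farrow 7.486, Galen 12.477, Harke 6.067.
Rounding up: Arden 4, Brisco 4, Carrow 9, Dorne 1, Eskel 11, Farrow 8, Galen 13, Harke 7 (total 57).
Galen receives 13.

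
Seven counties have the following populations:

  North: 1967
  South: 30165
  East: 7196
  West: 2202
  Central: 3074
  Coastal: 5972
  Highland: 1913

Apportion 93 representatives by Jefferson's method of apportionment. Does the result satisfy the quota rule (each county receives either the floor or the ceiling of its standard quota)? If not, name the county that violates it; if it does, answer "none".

Standard quotas: North 3.485, South 53.446, East 12.750, West 3.902, Central 5.447, Coastal 10.581, Highland 3.389.
Jefferson allocation: North 3, South 55, East 13, West 4, Central 5, Coastal 10, Highland 3.
South has quota 53.446 (lower 53, upper 54) but receives 55 — outside the quota interval.

South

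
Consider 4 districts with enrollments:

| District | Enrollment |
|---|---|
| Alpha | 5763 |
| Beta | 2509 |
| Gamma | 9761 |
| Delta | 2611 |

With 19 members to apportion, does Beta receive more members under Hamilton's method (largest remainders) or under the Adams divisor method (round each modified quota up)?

Adams

Hamilton: Alpha 5, Beta 2, Gamma 9, Delta 3.
Adams: Alpha 5, Beta 3, Gamma 8, Delta 3.
Beta gets 2 under Hamilton and 3 under Adams.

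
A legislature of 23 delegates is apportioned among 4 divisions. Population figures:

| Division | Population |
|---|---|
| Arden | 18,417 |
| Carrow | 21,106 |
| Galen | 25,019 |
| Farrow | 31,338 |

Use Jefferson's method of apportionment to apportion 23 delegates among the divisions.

Standard divisor 95880/23 ≈ 4168.696; standard quotas: Arden 4.418, Carrow 5.063, Galen 6.002, Farrow 7.517.
Rounding down gives 4, 5, 6, 7 = 22 seats, so the divisor must be adjusted.
With modified divisor 3800: modified quotas Arden 4.847, Carrow 5.554, Galen 6.584, Farrow 8.247.
Rounding down: Arden 4, Carrow 5, Galen 6, Farrow 8 (total 23).

Arden: 4; Carrow: 5; Galen: 6; Farrow: 8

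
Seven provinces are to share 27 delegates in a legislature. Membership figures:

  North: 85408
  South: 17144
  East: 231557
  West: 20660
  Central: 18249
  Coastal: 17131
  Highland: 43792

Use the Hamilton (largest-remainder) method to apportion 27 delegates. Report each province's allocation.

The standard divisor is 433941/27 ≈ 16071.889.
Standard quotas: North 5.3141, South 1.0667, East 14.4076, West 1.2855, Central 1.1355, Coastal 1.0659, Highland 2.7248.
Lower quotas: North 5, South 1, East 14, West 1, Central 1, Coastal 1, Highland 2 (sum 25, leaving 2 seats).
Remainders in descending order: Highland 0.7248, East 0.4076, North 0.3141, West 0.2855, Central 0.1355, South 0.0667, Coastal 0.0659.
Largest remainders: Highland, East receive the extra seats.

North=5; South=1; East=15; West=1; Central=1; Coastal=1; Highland=3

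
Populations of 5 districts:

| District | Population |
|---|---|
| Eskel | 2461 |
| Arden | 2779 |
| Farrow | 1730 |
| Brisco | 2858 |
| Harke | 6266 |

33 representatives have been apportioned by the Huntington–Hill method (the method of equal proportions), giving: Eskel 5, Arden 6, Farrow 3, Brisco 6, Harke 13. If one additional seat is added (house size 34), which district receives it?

Farrow

Priority for the next seat is population ÷ (√(s·(s+1))).
Priorities: Eskel 449.315, Arden 428.809, Farrow 499.408, Brisco 440.999, Harke 464.467.
Highest priority: Farrow.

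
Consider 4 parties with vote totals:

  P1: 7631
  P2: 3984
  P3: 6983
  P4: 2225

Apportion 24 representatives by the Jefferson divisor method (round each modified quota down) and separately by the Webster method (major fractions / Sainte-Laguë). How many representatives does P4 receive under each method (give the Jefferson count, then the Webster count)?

2 and 3

Jefferson: P1 9, P2 5, P3 8, P4 2.
Webster: P1 9, P2 4, P3 8, P4 3.
P4 gets 2 under Jefferson and 3 under Webster.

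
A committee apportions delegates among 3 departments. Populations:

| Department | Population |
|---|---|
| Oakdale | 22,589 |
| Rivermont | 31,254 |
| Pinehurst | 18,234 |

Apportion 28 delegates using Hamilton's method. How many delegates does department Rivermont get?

Total 72077; standard divisor 72077/28 ≈ 2574.179.
Standard quotas: Oakdale 8.7752, Rivermont 12.1413, Pinehurst 7.0834.
Lower quotas: Oakdale 8, Rivermont 12, Pinehurst 7 (sum 27, leaving 1 seat).
Remainders in descending order: Oakdale 0.7752, Rivermont 0.1413, Pinehurst 0.0834.
Largest remainder: Oakdale receives the extra seat.
Rivermont receives 12.

12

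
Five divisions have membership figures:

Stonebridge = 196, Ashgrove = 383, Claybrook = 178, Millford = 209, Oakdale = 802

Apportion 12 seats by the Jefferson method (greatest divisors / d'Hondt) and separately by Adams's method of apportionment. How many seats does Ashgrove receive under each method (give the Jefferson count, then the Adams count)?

Jefferson: Stonebridge 1, Ashgrove 3, Claybrook 1, Millford 1, Oakdale 6.
Adams: Stonebridge 2, Ashgrove 2, Claybrook 1, Millford 2, Oakdale 5.
Ashgrove gets 3 under Jefferson and 2 under Adams.

3 and 2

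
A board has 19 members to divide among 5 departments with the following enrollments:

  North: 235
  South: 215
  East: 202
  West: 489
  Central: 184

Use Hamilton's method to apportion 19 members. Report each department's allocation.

Standard divisor: 1325 ÷ 19 ≈ 69.737.
Standard quotas: North 3.370, South 3.083, East 2.897, West 7.012, Central 2.638.
Lower quotas: North 3, South 3, East 2, West 7, Central 2 (sum 17, leaving 2 seats).
Remainders in descending order: East 0.897, Central 0.638, North 0.370, South 0.083, West 0.012.
Largest remainders: East, Central receive the extra seats.

North 3, South 3, East 3, West 7, Central 3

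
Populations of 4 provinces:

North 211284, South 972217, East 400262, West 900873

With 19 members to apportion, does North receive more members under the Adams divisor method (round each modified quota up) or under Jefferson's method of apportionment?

Adams

Adams: North 2, South 7, East 3, West 7.
Jefferson: North 1, South 8, East 3, West 7.
North gets 2 under Adams and 1 under Jefferson.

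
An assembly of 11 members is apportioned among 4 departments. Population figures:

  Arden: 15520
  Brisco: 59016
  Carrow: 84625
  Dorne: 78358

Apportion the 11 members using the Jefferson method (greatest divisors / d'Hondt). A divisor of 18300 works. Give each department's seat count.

With modified divisor 18300: modified quotas Arden 0.848, Brisco 3.225, Carrow 4.624, Dorne 4.282.
Rounding down: Arden 0, Brisco 3, Carrow 4, Dorne 4 (total 11).

Arden 0, Brisco 3, Carrow 4, Dorne 4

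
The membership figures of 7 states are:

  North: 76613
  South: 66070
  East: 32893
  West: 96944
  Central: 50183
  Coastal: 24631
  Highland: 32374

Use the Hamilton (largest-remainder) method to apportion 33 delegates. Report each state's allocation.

Standard divisor: 379708 ÷ 33 ≈ 11506.303.
Standard quotas: North 6.6584, South 5.7421, East 2.8587, West 8.4253, Central 4.3613, Coastal 2.1407, Highland 2.8136.
Lower quotas: North 6, South 5, East 2, West 8, Central 4, Coastal 2, Highland 2 (sum 29, leaving 4 seats).
Remainders in descending order: East 0.8587, Highland 0.8136, South 0.7421, North 0.6584, West 0.4253, Central 0.3613, Coastal 0.1407.
Largest remainders: East, Highland, South, North receive the extra seats.

North 7, South 6, East 3, West 8, Central 4, Coastal 2, Highland 3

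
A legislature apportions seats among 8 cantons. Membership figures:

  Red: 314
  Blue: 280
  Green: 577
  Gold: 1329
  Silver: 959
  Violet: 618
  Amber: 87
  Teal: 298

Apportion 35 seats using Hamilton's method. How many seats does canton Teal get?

Total 4462; standard divisor 4462/35 ≈ 127.486.
Standard quotas: Red 2.463, Blue 2.196, Green 4.526, Gold 10.425, Silver 7.522, Violet 4.848, Amber 0.682, Teal 2.338.
Lower quotas: Red 2, Blue 2, Green 4, Gold 10, Silver 7, Violet 4, Amber 0, Teal 2 (sum 31, leaving 4 seats).
Remainders in descending order: Violet 0.848, Amber 0.682, Green 0.526, Silver 0.522, Red 0.463, Gold 0.425, Teal 0.338, Blue 0.196.
Largest remainders: Violet, Amber, Green, Silver receive the extra seats.
Teal receives 2.

2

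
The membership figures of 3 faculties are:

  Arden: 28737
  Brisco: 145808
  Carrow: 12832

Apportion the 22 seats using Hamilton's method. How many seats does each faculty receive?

Standard divisor: 187377 ÷ 22 ≈ 8517.136.
Standard quotas: Arden 3.3740, Brisco 17.1194, Carrow 1.5066.
Lower quotas: Arden 3, Brisco 17, Carrow 1 (sum 21, leaving 1 seat).
Remainders in descending order: Carrow 0.5066, Arden 0.3740, Brisco 0.1194.
The surplus seat goes to Carrow.

Arden 3, Brisco 17, Carrow 2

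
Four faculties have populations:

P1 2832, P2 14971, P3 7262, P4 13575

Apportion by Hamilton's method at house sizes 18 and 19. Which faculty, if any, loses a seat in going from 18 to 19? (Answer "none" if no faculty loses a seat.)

none

At 18 seats: P1 1, P2 7, P3 4, P4 6.
At 19 seats: P1 1, P2 7, P3 4, P4 7.
No faculty's allocation decreased.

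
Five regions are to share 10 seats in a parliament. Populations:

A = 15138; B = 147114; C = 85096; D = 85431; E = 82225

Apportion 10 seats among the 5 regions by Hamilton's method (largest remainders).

A 0, B 4, C 2, D 2, E 2

Total 415004; standard divisor 415004/10 ≈ 41500.4.
Standard quotas: A 0.3648, B 3.5449, C 2.0505, D 2.0586, E 1.9813.
Lower quotas: A 0, B 3, C 2, D 2, E 1 (sum 8, leaving 2 seats).
Remainders in descending order: E 0.9813, B 0.5449, A 0.3648, D 0.0586, C 0.0505.
The surplus seats go to E, B.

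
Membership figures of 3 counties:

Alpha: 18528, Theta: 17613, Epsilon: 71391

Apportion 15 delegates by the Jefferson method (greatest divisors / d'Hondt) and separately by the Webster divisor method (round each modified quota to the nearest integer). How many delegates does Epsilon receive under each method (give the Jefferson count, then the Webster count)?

Jefferson: Alpha 2, Theta 2, Epsilon 11.
Webster: Alpha 3, Theta 2, Epsilon 10.
Epsilon gets 11 under Jefferson and 10 under Webster.

11 and 10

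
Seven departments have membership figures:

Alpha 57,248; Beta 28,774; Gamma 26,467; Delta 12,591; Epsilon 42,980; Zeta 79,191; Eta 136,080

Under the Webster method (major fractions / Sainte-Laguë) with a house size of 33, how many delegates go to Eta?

Standard divisor 383331/33 ≈ 11616.091; standard quotas: Alpha 4.928, Beta 2.477, Gamma 2.278, Delta 1.084, Epsilon 3.700, Zeta 6.817, Eta 11.715.
Rounding to the nearest integer gives Alpha 5, Beta 2, Gamma 2, Delta 1, Epsilon 4, Zeta 7, Eta 12 — total 33, matching the house size, so no adjustment is needed.
Eta receives 12.

12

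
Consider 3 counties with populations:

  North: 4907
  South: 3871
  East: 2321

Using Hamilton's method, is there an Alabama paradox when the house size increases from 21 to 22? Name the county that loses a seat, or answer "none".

At 21 seats: North 9, South 7, East 5.
At 22 seats: North 10, South 8, East 4.
East drops from 5 to 4.

East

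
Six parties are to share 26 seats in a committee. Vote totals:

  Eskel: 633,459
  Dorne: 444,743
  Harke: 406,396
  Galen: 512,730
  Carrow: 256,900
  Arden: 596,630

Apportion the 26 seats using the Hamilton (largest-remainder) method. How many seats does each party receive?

Eskel: 6, Dorne: 4, Harke: 4, Galen: 5, Carrow: 2, Arden: 5

The standard divisor is 2850858/26 ≈ 109648.385.
Standard quotas: Eskel 5.7772, Dorne 4.0561, Harke 3.7064, Galen 4.6761, Carrow 2.3429, Arden 5.4413.
Lower quotas: Eskel 5, Dorne 4, Harke 3, Galen 4, Carrow 2, Arden 5 (sum 23, leaving 3 seats).
Remainders in descending order: Eskel 0.7772, Harke 0.7064, Galen 0.6761, Arden 0.4413, Carrow 0.3429, Dorne 0.0561.
The surplus seats go to Eskel, Harke, Galen.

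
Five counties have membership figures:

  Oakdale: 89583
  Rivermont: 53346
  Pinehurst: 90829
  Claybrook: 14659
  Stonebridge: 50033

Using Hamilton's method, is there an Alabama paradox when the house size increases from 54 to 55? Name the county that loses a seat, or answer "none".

none

At 54 seats: Oakdale 16, Rivermont 10, Pinehurst 16, Claybrook 3, Stonebridge 9.
At 55 seats: Oakdale 16, Rivermont 10, Pinehurst 17, Claybrook 3, Stonebridge 9.
No county's allocation decreased.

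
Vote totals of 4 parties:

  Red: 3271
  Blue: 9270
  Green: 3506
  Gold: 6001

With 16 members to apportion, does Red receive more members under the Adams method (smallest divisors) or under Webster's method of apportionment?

Adams

Adams: Red 3, Blue 6, Green 3, Gold 4.
Webster: Red 2, Blue 7, Green 3, Gold 4.
Red gets 3 under Adams and 2 under Webster.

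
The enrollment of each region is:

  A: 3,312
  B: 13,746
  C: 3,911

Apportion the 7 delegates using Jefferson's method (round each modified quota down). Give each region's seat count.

Standard divisor 20969/7 ≈ 2995.571; standard quotas: A 1.106, B 4.589, C 1.306.
Rounding down gives 1, 4, 1 = 6 seats, so the divisor must be adjusted.
With modified divisor 2500: modified quotas A 1.325, B 5.498, C 1.564.
Rounding down: A 1, B 5, C 1 (total 7).

A: 1; B: 5; C: 1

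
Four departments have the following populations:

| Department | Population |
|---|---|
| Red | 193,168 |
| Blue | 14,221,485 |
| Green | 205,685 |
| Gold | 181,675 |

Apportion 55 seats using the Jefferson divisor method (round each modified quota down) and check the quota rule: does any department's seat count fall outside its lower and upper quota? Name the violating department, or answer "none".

Blue

Standard quotas: Red 0.718, Blue 52.843, Green 0.764, Gold 0.675.
Jefferson allocation: Red 0, Blue 55, Green 0, Gold 0.
Blue has quota 52.843 (lower 52, upper 53) but receives 55 — outside the quota interval.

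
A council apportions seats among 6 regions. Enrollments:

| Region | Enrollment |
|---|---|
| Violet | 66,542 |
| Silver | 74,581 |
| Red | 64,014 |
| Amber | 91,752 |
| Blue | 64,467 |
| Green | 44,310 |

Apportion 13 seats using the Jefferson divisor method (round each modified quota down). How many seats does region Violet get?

Standard divisor 405666/13 ≈ 31205.077; standard quotas: Violet 2.132, Silver 2.390, Red 2.051, Amber 2.940, Blue 2.066, Green 1.420.
Rounding down gives 2, 2, 2, 2, 2, 1 = 11 seats, so the divisor must be adjusted.
With modified divisor 23900: modified quotas Violet 2.784, Silver 3.121, Red 2.678, Amber 3.839, Blue 2.697, Green 1.854.
Rounding down: Violet 2, Silver 3, Red 2, Amber 3, Blue 2, Green 1 (total 13).
Violet receives 2.

2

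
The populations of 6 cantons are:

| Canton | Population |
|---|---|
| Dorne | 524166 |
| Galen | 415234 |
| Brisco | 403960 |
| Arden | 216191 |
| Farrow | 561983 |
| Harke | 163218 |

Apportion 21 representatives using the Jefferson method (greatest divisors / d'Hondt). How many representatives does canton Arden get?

Standard divisor 2284752/21 ≈ 108797.714; standard quotas: Dorne 4.818, Galen 3.817, Brisco 3.713, Arden 1.987, Farrow 5.165, Harke 1.500.
Rounding down gives 4, 3, 3, 1, 5, 1 = 17 seats, so the divisor must be adjusted.
With modified divisor 97300: modified quotas Dorne 5.387, Galen 4.268, Brisco 4.152, Arden 2.222, Farrow 5.776, Harke 1.677.
Rounding down: Dorne 5, Galen 4, Brisco 4, Arden 2, Farrow 5, Harke 1 (total 21).
Arden receives 2.

2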